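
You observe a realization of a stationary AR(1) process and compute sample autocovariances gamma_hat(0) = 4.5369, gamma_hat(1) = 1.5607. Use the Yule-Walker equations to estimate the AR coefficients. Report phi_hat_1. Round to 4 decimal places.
\hat\phi_{1} = 0.3440

The Yule-Walker equations for an AR(p) process read, in matrix form,
  Gamma_p phi = r_p,   with   (Gamma_p)_{ij} = gamma(|i - j|),
                       (r_p)_i = gamma(i),   i,j = 1..p.
Substitute the sample gammas (Toeplitz matrix and right-hand side of size 1):
  Gamma_p = [[4.5369]]
  r_p     = [1.5607]
With p = 1 this is the single equation gamma(0) phi_1 = gamma(1):
  phi_hat_1 = gamma(1) / gamma(0) = 1.5607 / 4.5369 = 0.3440.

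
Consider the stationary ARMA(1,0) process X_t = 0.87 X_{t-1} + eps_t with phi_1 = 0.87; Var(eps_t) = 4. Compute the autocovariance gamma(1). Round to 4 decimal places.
\gamma(1) = 14.3151

Multiply the model equation by X_{t-k} and take expectations. With theta_0 = psi_0 = 1 and psi_j the MA(infinity) weights, this gives
  gamma(k) - sum_i phi_i gamma(k-i) = c_k,
  c_k = sigma^2 * sum_{j=k..q} theta_j psi_{j-k}   (c_k = 0 for k > q),
using gamma(-m) = gamma(m).
Pure AR (q = 0): c_0 = sigma^2 = 4, c_k = 0 for k >= 1.
Equations for k = 0 and k = 1 (AR order 1):
  gamma(0) = phi_1 gamma(1) + c_0
  gamma(1) = phi_1 gamma(0) + c_1
Substituting the second into the first: gamma(0) (1 - phi_1^2) = c_0 + phi_1 c_1, so
  gamma(0) = c_0 / (1 - phi_1^2) = 4 / (1 - (0.87)^2) = 4 / 0.2431 = 16.454134.
  gamma(1) = phi_1 gamma(0) = (0.87)(16.454134) = 14.315097.
Therefore gamma(1) = 14.3151 (to 4 decimal places).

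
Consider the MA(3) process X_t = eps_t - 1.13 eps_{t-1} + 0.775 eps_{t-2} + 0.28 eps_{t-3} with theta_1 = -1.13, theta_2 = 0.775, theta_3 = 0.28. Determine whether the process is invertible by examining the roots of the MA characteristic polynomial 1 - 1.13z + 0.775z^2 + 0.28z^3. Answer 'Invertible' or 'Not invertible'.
\text{Not invertible}

The MA(q) characteristic polynomial is P(z) = 1 - 1.13z + 0.775z^2 + 0.28z^3.
Invertibility requires all roots to lie outside the unit circle, i.e. |z| > 1 for every root.
Degree 3: look for a simple real root z0 first, then factor out (1 - z/z0) and solve the remaining quadratic.
Testing z0 = -4: P(-4) = 1 + (-1.13)(-4) + (0.775)(-4)^2 + (0.28)(-4)^3
  = 1 + (4.52) + (12.4) + (-17.92) = 0.  So z_0 = -4 is a root, |z_0| = 4.
Divide out the factor (1 + 0.25 z) = (1 - z/z0) (since 1/z0 = -0.25):
  P(z) = (1 + 0.25 z)(1 + (-1.38) z + (1.12) z^2)
  [check: z-coef -1.38 - (-0.25) = -1.13; z^2-coef 1.12 - (-0.25)(-1.38) = 0.775; z^3-coef -(-0.25)(1.12) = 0.28.]
Remaining roots from the quadratic factor 1 + (-1.38) z + (1.12) z^2:
  Set 1 + (-1.38) z + (1.12) z^2 = 0, i.e. a z^2 + b z + c = 0 with a = 1.12, b = -1.38, c = 1.
  Discriminant D = b^2 - 4ac = (-1.38)^2 - 4*(1.12)*1 = 1.9044 - (4.48) = -2.5756.
  D < 0, so the roots are the complex-conjugate pair z = (-b +/- i sqrt(-D)) / (2a) = 0.6161 +/- 0.7165i.
  For a conjugate pair |z|^2 = z * conj(z) = (product of roots) = c/a = 1/(1.12) = 0.892857, so |z| = sqrt(0.892857) = 0.9449 for both roots.
Moduli of all roots: 4.0000, 0.9449, 0.9449.
All moduli strictly greater than 1? No.
Verdict: Not invertible.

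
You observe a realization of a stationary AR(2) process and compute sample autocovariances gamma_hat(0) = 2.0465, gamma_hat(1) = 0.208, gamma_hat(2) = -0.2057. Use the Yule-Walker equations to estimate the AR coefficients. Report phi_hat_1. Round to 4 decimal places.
\hat\phi_{1} = 0.1130

The Yule-Walker equations for an AR(p) process read, in matrix form,
  Gamma_p phi = r_p,   with   (Gamma_p)_{ij} = gamma(|i - j|),
                       (r_p)_i = gamma(i),   i,j = 1..p.
Substitute the sample gammas (Toeplitz matrix and right-hand side of size 2):
  Gamma_p = [[2.0465, 0.208], [0.208, 2.0465]]
  r_p     = [0.208, -0.2057]
Written out:
  2.0465 phi_1 + 0.208 phi_2 = 0.208
  0.208 phi_1 + 2.0465 phi_2 = -0.2057
Solve by Cramer's rule:
  det = gamma(0)^2 - gamma(1)^2 = (2.0465)^2 - (0.208)^2 = 4.18816225 - 0.043264 = 4.14489825
  phi_hat_1 = [gamma(1) gamma(0) - gamma(1) gamma(2)] / det = [(0.208)(2.0465) - (0.208)(-0.2057)] / 4.14489825 = 0.4684576 / 4.14489825 = 0.113
  phi_hat_2 = [gamma(0) gamma(2) - gamma(1)^2] / det = [(2.0465)(-0.2057) - (0.208)^2] / 4.14489825 = -0.46422905 / 4.14489825 = -0.112
So phi_hat = [0.1130, -0.1120].
Therefore phi_hat_1 = 0.1130.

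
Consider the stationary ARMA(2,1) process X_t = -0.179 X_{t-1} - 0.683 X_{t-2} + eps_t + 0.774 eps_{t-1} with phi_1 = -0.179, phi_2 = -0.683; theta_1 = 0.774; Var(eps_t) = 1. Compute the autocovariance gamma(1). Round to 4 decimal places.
\gamma(1) = 0.1707

Multiply the model equation by X_{t-k} and take expectations. With theta_0 = psi_0 = 1 and psi_j the MA(infinity) weights, this gives
  gamma(k) - sum_i phi_i gamma(k-i) = c_k,
  c_k = sigma^2 * sum_{j=k..q} theta_j psi_{j-k}   (c_k = 0 for k > q),
using gamma(-m) = gamma(m).
psi-weights needed (psi_j = theta_j + sum_i phi_i psi_{j-i}):
  psi_1 = theta_1 + phi_1 = 0.774 + (-0.179) = 0.595
Right-hand sides:
  c_0 = sigma^2 (1 + theta_1 psi_1) = 1 * (1 + (0.774)(0.595)) = 1 * 1.46053 = 1.46053
  c_1 = sigma^2 theta_1 = 1 * (0.774) = 0.774
  c_2 = 0
Equations for k = 0, 1, 2 (AR order 2, c_2 = 0):
  (E0) gamma(0) = phi_1 gamma(1) + phi_2 gamma(2) + c_0
  (E1) gamma(1) = phi_1 gamma(0) + phi_2 gamma(1) + c_1
  (E2) gamma(2) = phi_1 gamma(1) + phi_2 gamma(0)
From (E1): gamma(1) = A gamma(0) + B with
  A = phi_1 / (1 - phi_2) = -0.179 / 1.683 = -0.106358,   B = c_1 / (1 - phi_2) = 0.774 / 1.683 = 0.459893.
Insert (E2) into (E0): gamma(0) (1 - phi_2^2) = phi_1 (1 + phi_2) gamma(1) + c_0.
  phi_1 (1 + phi_2) = (-0.179)(0.317) = -0.056743,   1 - phi_2^2 = 0.533511.
Replace gamma(1) by A gamma(0) + B and collect gamma(0):
  gamma(0) [0.533511 - (-0.056743)(-0.106358)] = (-0.056743)(0.459893) + 1.46053
  gamma(0) * 0.527476 = 1.434434
  gamma(0) = 1.434434 / 0.527476 = 2.719431.
  gamma(1) = A gamma(0) + B = (-0.106358)(2.719431) + (0.459893) = 0.170661.
Therefore gamma(1) = 0.1707 (to 4 decimal places).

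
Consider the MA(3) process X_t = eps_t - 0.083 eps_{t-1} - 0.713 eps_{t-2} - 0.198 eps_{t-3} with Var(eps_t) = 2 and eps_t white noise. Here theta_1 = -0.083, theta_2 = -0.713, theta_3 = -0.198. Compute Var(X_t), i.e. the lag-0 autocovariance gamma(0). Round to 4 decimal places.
\gamma(0) = 3.1089

For an MA(q) process X_t = eps_t + sum_i theta_i eps_{t-i} with
Var(eps_t) = sigma^2, the variance is
  gamma(0) = sigma^2 * (1 + sum_i theta_i^2).
  sum_i theta_i^2 = (-0.083)^2 + (-0.713)^2 + (-0.198)^2 = 0.006889 + 0.508369 + 0.039204 = 0.554462.
  gamma(0) = 2 * (1 + 0.554462) = 2 * 1.554462 = 3.108924, which rounds to 3.1089.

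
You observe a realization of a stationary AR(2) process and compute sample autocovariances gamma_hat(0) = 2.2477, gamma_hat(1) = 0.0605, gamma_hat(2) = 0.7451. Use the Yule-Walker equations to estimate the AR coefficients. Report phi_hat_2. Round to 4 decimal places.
\hat\phi_{2} = 0.3310

The Yule-Walker equations for an AR(p) process read, in matrix form,
  Gamma_p phi = r_p,   with   (Gamma_p)_{ij} = gamma(|i - j|),
                       (r_p)_i = gamma(i),   i,j = 1..p.
Substitute the sample gammas (Toeplitz matrix and right-hand side of size 2):
  Gamma_p = [[2.2477, 0.0605], [0.0605, 2.2477]]
  r_p     = [0.0605, 0.7451]
Written out:
  2.2477 phi_1 + 0.0605 phi_2 = 0.0605
  0.0605 phi_1 + 2.2477 phi_2 = 0.7451
Solve by Cramer's rule:
  det = gamma(0)^2 - gamma(1)^2 = (2.2477)^2 - (0.0605)^2 = 5.05215529 - 0.00366025 = 5.04849504
  phi_hat_1 = [gamma(1) gamma(0) - gamma(1) gamma(2)] / det = [(0.0605)(2.2477) - (0.0605)(0.7451)] / 5.04849504 = 0.0909073 / 5.04849504 = 0.018
  phi_hat_2 = [gamma(0) gamma(2) - gamma(1)^2] / det = [(2.2477)(0.7451) - (0.0605)^2] / 5.04849504 = 1.67110102 / 5.04849504 = 0.331
So phi_hat = [0.0180, 0.3310].
Therefore phi_hat_2 = 0.3310.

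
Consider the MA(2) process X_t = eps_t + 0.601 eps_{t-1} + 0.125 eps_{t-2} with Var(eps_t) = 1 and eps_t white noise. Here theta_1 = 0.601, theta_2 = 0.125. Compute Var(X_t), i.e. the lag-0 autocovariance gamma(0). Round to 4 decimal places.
\gamma(0) = 1.3768

For an MA(q) process X_t = eps_t + sum_i theta_i eps_{t-i} with
Var(eps_t) = sigma^2, the variance is
  gamma(0) = sigma^2 * (1 + sum_i theta_i^2).
  sum_i theta_i^2 = (0.601)^2 + (0.125)^2 = 0.361201 + 0.015625 = 0.376826.
  gamma(0) = 1 * (1 + 0.376826) = 1 * 1.376826 = 1.376826, which rounds to 1.3768.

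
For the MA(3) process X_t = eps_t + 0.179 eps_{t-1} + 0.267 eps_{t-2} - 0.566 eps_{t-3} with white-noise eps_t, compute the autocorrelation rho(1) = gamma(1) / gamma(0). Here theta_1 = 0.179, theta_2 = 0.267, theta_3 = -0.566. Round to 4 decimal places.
\rho(1) = 0.0532

For an MA(q) process with theta_0 = 1, the autocovariance is
  gamma(k) = sigma^2 * sum_{i=0..q-k} theta_i * theta_{i+k},
and rho(k) = gamma(k) / gamma(0). Sigma^2 cancels.
  numerator   = (1)*(0.179) + (0.179)*(0.267) + (0.267)*(-0.566) = 0.075671.
  denominator = (1)^2 + (0.179)^2 + (0.267)^2 + (-0.566)^2 = 1.423686.
  rho(1) = 0.075671 / 1.423686 = 0.0532.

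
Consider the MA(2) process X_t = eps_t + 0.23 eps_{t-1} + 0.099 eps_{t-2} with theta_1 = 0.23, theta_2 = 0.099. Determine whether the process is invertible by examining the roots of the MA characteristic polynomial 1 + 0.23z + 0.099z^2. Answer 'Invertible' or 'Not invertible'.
\text{Invertible}

The MA(q) characteristic polynomial is P(z) = 1 + 0.23z + 0.099z^2.
Invertibility requires all roots to lie outside the unit circle, i.e. |z| > 1 for every root.
Set 1 + (0.23) z + (0.099) z^2 = 0, i.e. a z^2 + b z + c = 0 with a = 0.099, b = 0.23, c = 1.
Discriminant D = b^2 - 4ac = (0.23)^2 - 4*(0.099)*1 = 0.0529 - (0.396) = -0.3431.
D < 0, so the roots are the complex-conjugate pair z = (-b +/- i sqrt(-D)) / (2a) = -1.1616 +/- 2.9583i.
For a conjugate pair |z|^2 = z * conj(z) = (product of roots) = c/a = 1/(0.099) = 10.10101, so |z| = sqrt(10.10101) = 3.1782 for both roots.
Moduli of all roots: 3.1782, 3.1782.
All moduli strictly greater than 1? Yes.
Verdict: Invertible.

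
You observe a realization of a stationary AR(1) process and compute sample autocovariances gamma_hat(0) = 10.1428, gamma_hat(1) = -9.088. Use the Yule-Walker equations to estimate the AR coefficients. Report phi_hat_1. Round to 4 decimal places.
\hat\phi_{1} = -0.8960

The Yule-Walker equations for an AR(p) process read, in matrix form,
  Gamma_p phi = r_p,   with   (Gamma_p)_{ij} = gamma(|i - j|),
                       (r_p)_i = gamma(i),   i,j = 1..p.
Substitute the sample gammas (Toeplitz matrix and right-hand side of size 1):
  Gamma_p = [[10.1428]]
  r_p     = [-9.088]
With p = 1 this is the single equation gamma(0) phi_1 = gamma(1):
  phi_hat_1 = gamma(1) / gamma(0) = -9.088 / 10.1428 = -0.8960.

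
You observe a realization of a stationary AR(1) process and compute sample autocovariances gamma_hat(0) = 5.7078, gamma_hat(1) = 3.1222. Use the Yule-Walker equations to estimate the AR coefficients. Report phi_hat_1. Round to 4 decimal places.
\hat\phi_{1} = 0.5470

The Yule-Walker equations for an AR(p) process read, in matrix form,
  Gamma_p phi = r_p,   with   (Gamma_p)_{ij} = gamma(|i - j|),
                       (r_p)_i = gamma(i),   i,j = 1..p.
Substitute the sample gammas (Toeplitz matrix and right-hand side of size 1):
  Gamma_p = [[5.7078]]
  r_p     = [3.1222]
With p = 1 this is the single equation gamma(0) phi_1 = gamma(1):
  phi_hat_1 = gamma(1) / gamma(0) = 3.1222 / 5.7078 = 0.5470.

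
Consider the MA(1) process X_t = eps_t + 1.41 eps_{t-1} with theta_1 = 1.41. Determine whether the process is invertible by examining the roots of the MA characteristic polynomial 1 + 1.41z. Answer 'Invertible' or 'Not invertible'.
\text{Not invertible}

The MA(q) characteristic polynomial is P(z) = 1 + 1.41z.
Invertibility requires all roots to lie outside the unit circle, i.e. |z| > 1 for every root.
This is linear in z: 1 + (1.41) z = 0  =>  z = -1/(1.41) = -0.70922,  |z| = 0.70922.
Moduli of all roots: 0.7092.
All moduli strictly greater than 1? No.
Verdict: Not invertible.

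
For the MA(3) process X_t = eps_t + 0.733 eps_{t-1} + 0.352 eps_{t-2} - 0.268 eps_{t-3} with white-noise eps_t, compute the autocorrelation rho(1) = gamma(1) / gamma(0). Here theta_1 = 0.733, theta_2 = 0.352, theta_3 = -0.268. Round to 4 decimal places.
\rho(1) = 0.5174

For an MA(q) process with theta_0 = 1, the autocovariance is
  gamma(k) = sigma^2 * sum_{i=0..q-k} theta_i * theta_{i+k},
and rho(k) = gamma(k) / gamma(0). Sigma^2 cancels.
  numerator   = (1)*(0.733) + (0.733)*(0.352) + (0.352)*(-0.268) = 0.89668.
  denominator = (1)^2 + (0.733)^2 + (0.352)^2 + (-0.268)^2 = 1.733017.
  rho(1) = 0.89668 / 1.733017 = 0.5174.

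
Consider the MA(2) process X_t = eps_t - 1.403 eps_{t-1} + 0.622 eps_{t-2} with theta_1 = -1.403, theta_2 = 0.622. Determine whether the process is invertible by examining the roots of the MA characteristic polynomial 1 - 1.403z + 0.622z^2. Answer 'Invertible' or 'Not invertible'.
\text{Invertible}

The MA(q) characteristic polynomial is P(z) = 1 - 1.403z + 0.622z^2.
Invertibility requires all roots to lie outside the unit circle, i.e. |z| > 1 for every root.
Set 1 + (-1.403) z + (0.622) z^2 = 0, i.e. a z^2 + b z + c = 0 with a = 0.622, b = -1.403, c = 1.
Discriminant D = b^2 - 4ac = (-1.403)^2 - 4*(0.622)*1 = 1.968409 - (2.488) = -0.519591.
D < 0, so the roots are the complex-conjugate pair z = (-b +/- i sqrt(-D)) / (2a) = 1.1278 +/- 0.5794i.
For a conjugate pair |z|^2 = z * conj(z) = (product of roots) = c/a = 1/(0.622) = 1.607717, so |z| = sqrt(1.607717) = 1.268 for both roots.
Moduli of all roots: 1.2680, 1.2680.
All moduli strictly greater than 1? Yes.
Verdict: Invertible.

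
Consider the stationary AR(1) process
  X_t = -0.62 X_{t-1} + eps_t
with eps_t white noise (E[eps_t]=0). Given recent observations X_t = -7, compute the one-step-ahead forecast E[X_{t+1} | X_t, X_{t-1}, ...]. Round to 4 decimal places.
E[X_{t+1} \mid \mathcal F_t] = 4.3400

For an AR(p) model X_t = c + sum_i phi_i X_{t-i} + eps_t, the
one-step-ahead conditional mean is
  E[X_{t+1} | X_t, ...] = c + sum_i phi_i X_{t+1-i}.
Substitute known values:
  E[X_{t+1} | ...] = (-0.62) * (-7)
                   = 4.3400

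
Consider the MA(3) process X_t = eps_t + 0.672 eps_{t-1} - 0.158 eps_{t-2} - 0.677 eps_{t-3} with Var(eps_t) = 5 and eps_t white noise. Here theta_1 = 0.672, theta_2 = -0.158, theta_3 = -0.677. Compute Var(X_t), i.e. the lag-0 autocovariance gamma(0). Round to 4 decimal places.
\gamma(0) = 9.6744

For an MA(q) process X_t = eps_t + sum_i theta_i eps_{t-i} with
Var(eps_t) = sigma^2, the variance is
  gamma(0) = sigma^2 * (1 + sum_i theta_i^2).
  sum_i theta_i^2 = (0.672)^2 + (-0.158)^2 + (-0.677)^2 = 0.451584 + 0.024964 + 0.458329 = 0.934877.
  gamma(0) = 5 * (1 + 0.934877) = 5 * 1.934877 = 9.674385, which rounds to 9.6744.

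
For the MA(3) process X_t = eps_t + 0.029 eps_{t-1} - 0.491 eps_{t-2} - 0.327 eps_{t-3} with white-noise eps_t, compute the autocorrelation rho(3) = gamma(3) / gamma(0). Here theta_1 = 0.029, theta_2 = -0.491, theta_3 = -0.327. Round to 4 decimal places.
\rho(3) = -0.2424

For an MA(q) process with theta_0 = 1, the autocovariance is
  gamma(k) = sigma^2 * sum_{i=0..q-k} theta_i * theta_{i+k},
and rho(k) = gamma(k) / gamma(0). Sigma^2 cancels.
  numerator   = (1)*(-0.327) = -0.327.
  denominator = (1)^2 + (0.029)^2 + (-0.491)^2 + (-0.327)^2 = 1.348851.
  rho(3) = -0.327 / 1.348851 = -0.2424.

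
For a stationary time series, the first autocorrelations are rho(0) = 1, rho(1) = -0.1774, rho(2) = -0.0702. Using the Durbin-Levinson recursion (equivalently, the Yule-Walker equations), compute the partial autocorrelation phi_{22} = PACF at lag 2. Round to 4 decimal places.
\phi_{22} = -0.1050

The PACF at lag k is phi_{kk}, the last component of the solution
to the Yule-Walker system G_k phi = r_k where
  (G_k)_{ij} = rho(|i - j|), (r_k)_i = rho(i), i,j = 1..k.
Equivalently, Durbin-Levinson gives phi_{kk} iteratively:
  phi_{11} = rho(1)
  phi_{kk} = [rho(k) - sum_{j=1..k-1} phi_{k-1,j} rho(k-j)]
            / [1 - sum_{j=1..k-1} phi_{k-1,j} rho(j)],
  phi_{k,j} = phi_{k-1,j} - phi_{kk} phi_{k-1,k-j},  j = 1..k-1.
Step k = 1:
  phi_11 = rho(1) = -0.1774.
Step k = 2:
  phi_22 = [rho(2) - phi_11 rho(1)] / [1 - phi_11 rho(1)] = [-0.0702 - (-0.1774)(-0.1774)] / [1 - (-0.1774)(-0.1774)]
         = -0.10167076 / 0.96852924 = -0.105.
Therefore phi_{22} = -0.1050.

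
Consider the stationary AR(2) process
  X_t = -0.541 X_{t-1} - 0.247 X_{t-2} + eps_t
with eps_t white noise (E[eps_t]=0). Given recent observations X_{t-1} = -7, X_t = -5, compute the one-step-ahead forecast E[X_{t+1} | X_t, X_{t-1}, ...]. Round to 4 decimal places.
E[X_{t+1} \mid \mathcal F_t] = 4.4340

For an AR(p) model X_t = c + sum_i phi_i X_{t-i} + eps_t, the
one-step-ahead conditional mean is
  E[X_{t+1} | X_t, ...] = c + sum_i phi_i X_{t+1-i}.
Substitute known values:
  E[X_{t+1} | ...] = (-0.541) * (-5) + (-0.247) * (-7)
                   = 4.4340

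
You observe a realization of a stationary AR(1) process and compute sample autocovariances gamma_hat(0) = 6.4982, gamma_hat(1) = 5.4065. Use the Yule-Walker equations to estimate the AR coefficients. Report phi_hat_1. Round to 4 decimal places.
\hat\phi_{1} = 0.8320

The Yule-Walker equations for an AR(p) process read, in matrix form,
  Gamma_p phi = r_p,   with   (Gamma_p)_{ij} = gamma(|i - j|),
                       (r_p)_i = gamma(i),   i,j = 1..p.
Substitute the sample gammas (Toeplitz matrix and right-hand side of size 1):
  Gamma_p = [[6.4982]]
  r_p     = [5.4065]
With p = 1 this is the single equation gamma(0) phi_1 = gamma(1):
  phi_hat_1 = gamma(1) / gamma(0) = 5.4065 / 6.4982 = 0.8320.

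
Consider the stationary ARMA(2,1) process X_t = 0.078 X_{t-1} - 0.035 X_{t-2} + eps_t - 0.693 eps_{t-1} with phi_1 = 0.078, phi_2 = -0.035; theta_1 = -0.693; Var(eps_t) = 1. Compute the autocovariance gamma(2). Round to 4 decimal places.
\gamma(2) = -0.0926

Multiply the model equation by X_{t-k} and take expectations. With theta_0 = psi_0 = 1 and psi_j the MA(infinity) weights, this gives
  gamma(k) - sum_i phi_i gamma(k-i) = c_k,
  c_k = sigma^2 * sum_{j=k..q} theta_j psi_{j-k}   (c_k = 0 for k > q),
using gamma(-m) = gamma(m).
psi-weights needed (psi_j = theta_j + sum_i phi_i psi_{j-i}):
  psi_1 = theta_1 + phi_1 = -0.693 + (0.078) = -0.615
Right-hand sides:
  c_0 = sigma^2 (1 + theta_1 psi_1) = 1 * (1 + (-0.693)(-0.615)) = 1 * 1.426195 = 1.426195
  c_1 = sigma^2 theta_1 = 1 * (-0.693) = -0.693
  c_2 = 0
Equations for k = 0, 1, 2 (AR order 2, c_2 = 0):
  (E0) gamma(0) = phi_1 gamma(1) + phi_2 gamma(2) + c_0
  (E1) gamma(1) = phi_1 gamma(0) + phi_2 gamma(1) + c_1
  (E2) gamma(2) = phi_1 gamma(1) + phi_2 gamma(0)
From (E1): gamma(1) = A gamma(0) + B with
  A = phi_1 / (1 - phi_2) = 0.078 / 1.035 = 0.075362,   B = c_1 / (1 - phi_2) = -0.693 / 1.035 = -0.669565.
Insert (E2) into (E0): gamma(0) (1 - phi_2^2) = phi_1 (1 + phi_2) gamma(1) + c_0.
  phi_1 (1 + phi_2) = (0.078)(0.965) = 0.07527,   1 - phi_2^2 = 0.998775.
Replace gamma(1) by A gamma(0) + B and collect gamma(0):
  gamma(0) [0.998775 - (0.07527)(0.075362)] = (0.07527)(-0.669565) + 1.426195
  gamma(0) * 0.993102 = 1.375797
  gamma(0) = 1.375797 / 0.993102 = 1.385352.
  gamma(1) = A gamma(0) + B = (0.075362)(1.385352) + (-0.669565) = -0.565162.
  gamma(2) = phi_1 gamma(1) + phi_2 gamma(0) = (0.078)(-0.565162) + (-0.035)(1.385352) = -0.09257.
Therefore gamma(2) = -0.0926 (to 4 decimal places).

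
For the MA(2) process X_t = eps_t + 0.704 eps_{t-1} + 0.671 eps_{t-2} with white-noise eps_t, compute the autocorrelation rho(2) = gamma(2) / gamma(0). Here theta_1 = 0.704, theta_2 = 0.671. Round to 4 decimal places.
\rho(2) = 0.3448

For an MA(q) process with theta_0 = 1, the autocovariance is
  gamma(k) = sigma^2 * sum_{i=0..q-k} theta_i * theta_{i+k},
and rho(k) = gamma(k) / gamma(0). Sigma^2 cancels.
  numerator   = (1)*(0.671) = 0.671.
  denominator = (1)^2 + (0.704)^2 + (0.671)^2 = 1.945857.
  rho(2) = 0.671 / 1.945857 = 0.3448.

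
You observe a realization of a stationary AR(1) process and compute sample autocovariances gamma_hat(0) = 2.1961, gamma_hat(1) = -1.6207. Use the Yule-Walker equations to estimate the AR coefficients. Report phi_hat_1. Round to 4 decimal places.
\hat\phi_{1} = -0.7380

The Yule-Walker equations for an AR(p) process read, in matrix form,
  Gamma_p phi = r_p,   with   (Gamma_p)_{ij} = gamma(|i - j|),
                       (r_p)_i = gamma(i),   i,j = 1..p.
Substitute the sample gammas (Toeplitz matrix and right-hand side of size 1):
  Gamma_p = [[2.1961]]
  r_p     = [-1.6207]
With p = 1 this is the single equation gamma(0) phi_1 = gamma(1):
  phi_hat_1 = gamma(1) / gamma(0) = -1.6207 / 2.1961 = -0.7380.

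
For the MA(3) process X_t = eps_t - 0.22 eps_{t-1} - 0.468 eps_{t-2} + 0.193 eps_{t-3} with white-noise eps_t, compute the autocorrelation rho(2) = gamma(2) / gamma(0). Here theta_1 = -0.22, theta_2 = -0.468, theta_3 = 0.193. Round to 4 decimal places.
\rho(2) = -0.3913

For an MA(q) process with theta_0 = 1, the autocovariance is
  gamma(k) = sigma^2 * sum_{i=0..q-k} theta_i * theta_{i+k},
and rho(k) = gamma(k) / gamma(0). Sigma^2 cancels.
  numerator   = (1)*(-0.468) + (-0.22)*(0.193) = -0.51046.
  denominator = (1)^2 + (-0.22)^2 + (-0.468)^2 + (0.193)^2 = 1.304673.
  rho(2) = -0.51046 / 1.304673 = -0.3913.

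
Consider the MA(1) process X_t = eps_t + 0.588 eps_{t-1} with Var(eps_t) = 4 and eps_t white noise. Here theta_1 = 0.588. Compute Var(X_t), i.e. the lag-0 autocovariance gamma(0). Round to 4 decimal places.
\gamma(0) = 5.3830

For an MA(q) process X_t = eps_t + sum_i theta_i eps_{t-i} with
Var(eps_t) = sigma^2, the variance is
  gamma(0) = sigma^2 * (1 + sum_i theta_i^2).
  sum_i theta_i^2 = (0.588)^2 = 0.345744.
  gamma(0) = 4 * (1 + 0.345744) = 4 * 1.345744 = 5.382976, which rounds to 5.3830.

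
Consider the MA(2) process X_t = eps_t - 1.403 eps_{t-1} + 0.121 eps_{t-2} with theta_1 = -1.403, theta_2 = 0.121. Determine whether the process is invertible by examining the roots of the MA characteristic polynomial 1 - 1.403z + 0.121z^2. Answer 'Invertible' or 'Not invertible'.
\text{Not invertible}

The MA(q) characteristic polynomial is P(z) = 1 - 1.403z + 0.121z^2.
Invertibility requires all roots to lie outside the unit circle, i.e. |z| > 1 for every root.
Set 1 + (-1.403) z + (0.121) z^2 = 0, i.e. a z^2 + b z + c = 0 with a = 0.121, b = -1.403, c = 1.
Discriminant D = b^2 - 4ac = (-1.403)^2 - 4*(0.121)*1 = 1.968409 - (0.484) = 1.484409.
D >= 0, so the roots are real: z = (-b +/- sqrt(D)) / (2a) = (1.403 +/- 1.218363) / (0.242).
  z_1 = (1.403 + 1.218363) / (0.242) = 10.8321,   |z_1| = 10.8321.
  z_2 = (1.403 - 1.218363) / (0.242) = 0.763,   |z_2| = 0.763.
Moduli of all roots: 10.8321, 0.7630.
All moduli strictly greater than 1? No.
Verdict: Not invertible.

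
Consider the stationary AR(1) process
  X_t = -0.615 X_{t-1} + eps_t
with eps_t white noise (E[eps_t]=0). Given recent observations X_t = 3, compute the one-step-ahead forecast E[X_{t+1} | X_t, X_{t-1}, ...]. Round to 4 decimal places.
E[X_{t+1} \mid \mathcal F_t] = -1.8450

For an AR(p) model X_t = c + sum_i phi_i X_{t-i} + eps_t, the
one-step-ahead conditional mean is
  E[X_{t+1} | X_t, ...] = c + sum_i phi_i X_{t+1-i}.
Substitute known values:
  E[X_{t+1} | ...] = (-0.615) * (3)
                   = -1.8450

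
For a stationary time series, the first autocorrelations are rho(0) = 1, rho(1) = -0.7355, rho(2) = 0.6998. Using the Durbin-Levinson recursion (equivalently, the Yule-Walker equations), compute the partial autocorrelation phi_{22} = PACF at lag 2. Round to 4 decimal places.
\phi_{22} = 0.3460

The PACF at lag k is phi_{kk}, the last component of the solution
to the Yule-Walker system G_k phi = r_k where
  (G_k)_{ij} = rho(|i - j|), (r_k)_i = rho(i), i,j = 1..k.
Equivalently, Durbin-Levinson gives phi_{kk} iteratively:
  phi_{11} = rho(1)
  phi_{kk} = [rho(k) - sum_{j=1..k-1} phi_{k-1,j} rho(k-j)]
            / [1 - sum_{j=1..k-1} phi_{k-1,j} rho(j)],
  phi_{k,j} = phi_{k-1,j} - phi_{kk} phi_{k-1,k-j},  j = 1..k-1.
Step k = 1:
  phi_11 = rho(1) = -0.7355.
Step k = 2:
  phi_22 = [rho(2) - phi_11 rho(1)] / [1 - phi_11 rho(1)] = [0.6998 - (-0.7355)(-0.7355)] / [1 - (-0.7355)(-0.7355)]
         = 0.15883975 / 0.45903975 = 0.346.
Therefore phi_{22} = 0.3460.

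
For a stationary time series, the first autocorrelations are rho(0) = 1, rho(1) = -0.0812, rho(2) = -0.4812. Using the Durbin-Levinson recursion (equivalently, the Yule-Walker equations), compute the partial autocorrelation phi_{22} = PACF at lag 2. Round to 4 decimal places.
\phi_{22} = -0.4910

The PACF at lag k is phi_{kk}, the last component of the solution
to the Yule-Walker system G_k phi = r_k where
  (G_k)_{ij} = rho(|i - j|), (r_k)_i = rho(i), i,j = 1..k.
Equivalently, Durbin-Levinson gives phi_{kk} iteratively:
  phi_{11} = rho(1)
  phi_{kk} = [rho(k) - sum_{j=1..k-1} phi_{k-1,j} rho(k-j)]
            / [1 - sum_{j=1..k-1} phi_{k-1,j} rho(j)],
  phi_{k,j} = phi_{k-1,j} - phi_{kk} phi_{k-1,k-j},  j = 1..k-1.
Step k = 1:
  phi_11 = rho(1) = -0.0812.
Step k = 2:
  phi_22 = [rho(2) - phi_11 rho(1)] / [1 - phi_11 rho(1)] = [-0.4812 - (-0.0812)(-0.0812)] / [1 - (-0.0812)(-0.0812)]
         = -0.48779344 / 0.99340656 = -0.491.
Therefore phi_{22} = -0.4910.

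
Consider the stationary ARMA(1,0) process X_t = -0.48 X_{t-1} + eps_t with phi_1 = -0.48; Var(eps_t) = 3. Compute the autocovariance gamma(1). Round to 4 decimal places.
\gamma(1) = -1.8711

Multiply the model equation by X_{t-k} and take expectations. With theta_0 = psi_0 = 1 and psi_j the MA(infinity) weights, this gives
  gamma(k) - sum_i phi_i gamma(k-i) = c_k,
  c_k = sigma^2 * sum_{j=k..q} theta_j psi_{j-k}   (c_k = 0 for k > q),
using gamma(-m) = gamma(m).
Pure AR (q = 0): c_0 = sigma^2 = 3, c_k = 0 for k >= 1.
Equations for k = 0 and k = 1 (AR order 1):
  gamma(0) = phi_1 gamma(1) + c_0
  gamma(1) = phi_1 gamma(0) + c_1
Substituting the second into the first: gamma(0) (1 - phi_1^2) = c_0 + phi_1 c_1, so
  gamma(0) = c_0 / (1 - phi_1^2) = 3 / (1 - (-0.48)^2) = 3 / 0.7696 = 3.898129.
  gamma(1) = phi_1 gamma(0) = (-0.48)(3.898129) = -1.871102.
Therefore gamma(1) = -1.8711 (to 4 decimal places).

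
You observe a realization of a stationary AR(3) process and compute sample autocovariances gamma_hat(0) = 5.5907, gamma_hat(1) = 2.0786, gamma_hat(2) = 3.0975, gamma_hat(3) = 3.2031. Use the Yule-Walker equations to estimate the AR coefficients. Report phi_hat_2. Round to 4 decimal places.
\hat\phi_{2} = 0.3990

The Yule-Walker equations for an AR(p) process read, in matrix form,
  Gamma_p phi = r_p,   with   (Gamma_p)_{ij} = gamma(|i - j|),
                       (r_p)_i = gamma(i),   i,j = 1..p.
Substitute the sample gammas (Toeplitz matrix and right-hand side of size 3):
  Gamma_p = [[5.5907, 2.0786, 3.0975], [2.0786, 5.5907, 2.0786], [3.0975, 2.0786, 5.5907]]
  r_p     = [2.0786, 3.0975, 3.2031]
Written out (R1..R3):
  (R1) 5.5907 phi_1 + 2.0786 phi_2 + 3.0975 phi_3 = 2.0786
  (R2) 2.0786 phi_1 + 5.5907 phi_2 + 2.0786 phi_3 = 3.0975
  (R3) 3.0975 phi_1 + 2.0786 phi_2 + 5.5907 phi_3 = 3.2031
Gaussian elimination:
  R2 <- R2 - (2.0786/5.5907) R1 = R2 - (0.371796) R1:  4.817885 phi_2 + 0.926962 phi_3 = 2.324685
  R3 <- R3 - (3.0975/5.5907) R1 = R3 - (0.554045) R1:  0.926962 phi_2 + 3.874545 phi_3 = 2.051462
  R3 <- R3 - (0.926962/4.817885) R2 = R3 - (0.1924) R2:  3.696198 phi_3 = 1.604192
Back-substitution:
  phi_hat_3 = 1.604192 / 3.696198 = 0.434011
  phi_hat_2 = (2.324685 - (0.926962)(0.434011)) / 4.817885 = 0.399008
  phi_hat_1 = (2.0786 - (2.0786)(0.399008) - (3.0975)(0.434011)) / 5.5907 = -0.017015
So phi_hat = [-0.0170, 0.3990, 0.4340].
Therefore phi_hat_2 = 0.3990.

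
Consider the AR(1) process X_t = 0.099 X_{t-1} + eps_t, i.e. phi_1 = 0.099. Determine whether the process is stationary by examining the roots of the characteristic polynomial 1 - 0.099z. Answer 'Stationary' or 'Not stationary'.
\text{Stationary}

The AR(p) characteristic polynomial is P(z) = 1 - 0.099z.
Stationarity requires all roots to lie outside the unit circle, i.e. |z| > 1 for every root.
This is linear in z: 1 + (-0.099) z = 0  =>  z = -1/(-0.099) = 10.10101,  |z| = 10.10101.
Moduli of all roots: 10.1010.
All moduli strictly greater than 1? Yes.
Verdict: Stationary.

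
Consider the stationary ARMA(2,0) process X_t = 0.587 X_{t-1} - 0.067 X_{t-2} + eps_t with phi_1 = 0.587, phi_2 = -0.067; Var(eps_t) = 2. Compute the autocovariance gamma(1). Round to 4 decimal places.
\gamma(1) = 1.5849

Multiply the model equation by X_{t-k} and take expectations. With theta_0 = psi_0 = 1 and psi_j the MA(infinity) weights, this gives
  gamma(k) - sum_i phi_i gamma(k-i) = c_k,
  c_k = sigma^2 * sum_{j=k..q} theta_j psi_{j-k}   (c_k = 0 for k > q),
using gamma(-m) = gamma(m).
Pure AR (q = 0): c_0 = sigma^2 = 2, c_k = 0 for k >= 1.
Equations for k = 0, 1, 2 (AR order 2, c_2 = 0):
  (E0) gamma(0) = phi_1 gamma(1) + phi_2 gamma(2) + c_0
  (E1) gamma(1) = phi_1 gamma(0) + phi_2 gamma(1) + c_1
  (E2) gamma(2) = phi_1 gamma(1) + phi_2 gamma(0)
From (E1): gamma(1) = A gamma(0) + B with
  A = phi_1 / (1 - phi_2) = 0.587 / 1.067 = 0.550141,   B = c_1 / (1 - phi_2) = 0 / 1.067 = 0.
Insert (E2) into (E0): gamma(0) (1 - phi_2^2) = phi_1 (1 + phi_2) gamma(1) + c_0.
  phi_1 (1 + phi_2) = (0.587)(0.933) = 0.547671,   1 - phi_2^2 = 0.995511.
Replace gamma(1) by A gamma(0) + B and collect gamma(0):
  gamma(0) [0.995511 - (0.547671)(0.550141)] = c_0 = 2
  gamma(0) * 0.694215 = 2
  gamma(0) = 2 / 0.694215 = 2.880952.
  gamma(1) = A gamma(0) = (0.550141)(2.880952) = 1.584929.
Therefore gamma(1) = 1.5849 (to 4 decimal places).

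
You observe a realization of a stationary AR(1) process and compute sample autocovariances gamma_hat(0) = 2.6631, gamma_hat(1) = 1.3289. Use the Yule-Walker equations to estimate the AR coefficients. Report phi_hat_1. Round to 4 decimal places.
\hat\phi_{1} = 0.4990

The Yule-Walker equations for an AR(p) process read, in matrix form,
  Gamma_p phi = r_p,   with   (Gamma_p)_{ij} = gamma(|i - j|),
                       (r_p)_i = gamma(i),   i,j = 1..p.
Substitute the sample gammas (Toeplitz matrix and right-hand side of size 1):
  Gamma_p = [[2.6631]]
  r_p     = [1.3289]
With p = 1 this is the single equation gamma(0) phi_1 = gamma(1):
  phi_hat_1 = gamma(1) / gamma(0) = 1.3289 / 2.6631 = 0.4990.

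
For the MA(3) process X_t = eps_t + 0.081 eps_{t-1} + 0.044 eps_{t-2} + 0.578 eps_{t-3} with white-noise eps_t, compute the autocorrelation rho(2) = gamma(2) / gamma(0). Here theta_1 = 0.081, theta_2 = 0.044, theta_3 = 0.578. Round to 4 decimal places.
\rho(2) = 0.0676

For an MA(q) process with theta_0 = 1, the autocovariance is
  gamma(k) = sigma^2 * sum_{i=0..q-k} theta_i * theta_{i+k},
and rho(k) = gamma(k) / gamma(0). Sigma^2 cancels.
  numerator   = (1)*(0.044) + (0.081)*(0.578) = 0.090818.
  denominator = (1)^2 + (0.081)^2 + (0.044)^2 + (0.578)^2 = 1.342581.
  rho(2) = 0.090818 / 1.342581 = 0.0676.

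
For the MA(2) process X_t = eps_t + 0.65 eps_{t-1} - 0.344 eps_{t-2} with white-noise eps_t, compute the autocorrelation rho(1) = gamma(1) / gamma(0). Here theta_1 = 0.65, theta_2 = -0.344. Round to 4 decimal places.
\rho(1) = 0.2767

For an MA(q) process with theta_0 = 1, the autocovariance is
  gamma(k) = sigma^2 * sum_{i=0..q-k} theta_i * theta_{i+k},
and rho(k) = gamma(k) / gamma(0). Sigma^2 cancels.
  numerator   = (1)*(0.65) + (0.65)*(-0.344) = 0.4264.
  denominator = (1)^2 + (0.65)^2 + (-0.344)^2 = 1.540836.
  rho(1) = 0.4264 / 1.540836 = 0.2767.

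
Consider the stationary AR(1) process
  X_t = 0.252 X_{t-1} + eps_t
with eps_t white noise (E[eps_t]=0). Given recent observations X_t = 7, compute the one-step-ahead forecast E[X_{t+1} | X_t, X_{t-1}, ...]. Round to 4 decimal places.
E[X_{t+1} \mid \mathcal F_t] = 1.7640

For an AR(p) model X_t = c + sum_i phi_i X_{t-i} + eps_t, the
one-step-ahead conditional mean is
  E[X_{t+1} | X_t, ...] = c + sum_i phi_i X_{t+1-i}.
Substitute known values:
  E[X_{t+1} | ...] = (0.252) * (7)
                   = 1.7640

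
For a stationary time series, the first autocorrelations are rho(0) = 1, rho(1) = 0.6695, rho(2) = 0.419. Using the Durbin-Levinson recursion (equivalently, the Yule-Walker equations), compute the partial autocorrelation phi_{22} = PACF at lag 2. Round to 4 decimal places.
\phi_{22} = -0.0530

The PACF at lag k is phi_{kk}, the last component of the solution
to the Yule-Walker system G_k phi = r_k where
  (G_k)_{ij} = rho(|i - j|), (r_k)_i = rho(i), i,j = 1..k.
Equivalently, Durbin-Levinson gives phi_{kk} iteratively:
  phi_{11} = rho(1)
  phi_{kk} = [rho(k) - sum_{j=1..k-1} phi_{k-1,j} rho(k-j)]
            / [1 - sum_{j=1..k-1} phi_{k-1,j} rho(j)],
  phi_{k,j} = phi_{k-1,j} - phi_{kk} phi_{k-1,k-j},  j = 1..k-1.
Step k = 1:
  phi_11 = rho(1) = 0.6695.
Step k = 2:
  phi_22 = [rho(2) - phi_11 rho(1)] / [1 - phi_11 rho(1)] = [0.419 - (0.6695)(0.6695)] / [1 - (0.6695)(0.6695)]
         = -0.02923025 / 0.55176975 = -0.053.
Therefore phi_{22} = -0.0530.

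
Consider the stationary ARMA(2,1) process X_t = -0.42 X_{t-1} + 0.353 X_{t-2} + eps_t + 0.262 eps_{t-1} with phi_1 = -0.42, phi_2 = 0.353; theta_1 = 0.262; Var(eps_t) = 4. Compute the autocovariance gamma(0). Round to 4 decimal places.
\gamma(0) = 5.7531

Multiply the model equation by X_{t-k} and take expectations. With theta_0 = psi_0 = 1 and psi_j the MA(infinity) weights, this gives
  gamma(k) - sum_i phi_i gamma(k-i) = c_k,
  c_k = sigma^2 * sum_{j=k..q} theta_j psi_{j-k}   (c_k = 0 for k > q),
using gamma(-m) = gamma(m).
psi-weights needed (psi_j = theta_j + sum_i phi_i psi_{j-i}):
  psi_1 = theta_1 + phi_1 = 0.262 + (-0.42) = -0.158
Right-hand sides:
  c_0 = sigma^2 (1 + theta_1 psi_1) = 4 * (1 + (0.262)(-0.158)) = 4 * 0.958604 = 3.834416
  c_1 = sigma^2 theta_1 = 4 * (0.262) = 1.048
  c_2 = 0
Equations for k = 0, 1, 2 (AR order 2, c_2 = 0):
  (E0) gamma(0) = phi_1 gamma(1) + phi_2 gamma(2) + c_0
  (E1) gamma(1) = phi_1 gamma(0) + phi_2 gamma(1) + c_1
  (E2) gamma(2) = phi_1 gamma(1) + phi_2 gamma(0)
From (E1): gamma(1) = A gamma(0) + B with
  A = phi_1 / (1 - phi_2) = -0.42 / 0.647 = -0.64915,   B = c_1 / (1 - phi_2) = 1.048 / 0.647 = 1.619784.
Insert (E2) into (E0): gamma(0) (1 - phi_2^2) = phi_1 (1 + phi_2) gamma(1) + c_0.
  phi_1 (1 + phi_2) = (-0.42)(1.353) = -0.56826,   1 - phi_2^2 = 0.875391.
Replace gamma(1) by A gamma(0) + B and collect gamma(0):
  gamma(0) [0.875391 - (-0.56826)(-0.64915)] = (-0.56826)(1.619784) + 3.834416
  gamma(0) * 0.506505 = 2.913958
  gamma(0) = 2.913958 / 0.506505 = 5.753067.
Therefore gamma(0) = 5.7531 (to 4 decimal places).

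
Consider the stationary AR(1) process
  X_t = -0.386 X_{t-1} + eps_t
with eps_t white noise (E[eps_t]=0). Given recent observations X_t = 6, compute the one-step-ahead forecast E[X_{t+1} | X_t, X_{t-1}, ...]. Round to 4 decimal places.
E[X_{t+1} \mid \mathcal F_t] = -2.3160

For an AR(p) model X_t = c + sum_i phi_i X_{t-i} + eps_t, the
one-step-ahead conditional mean is
  E[X_{t+1} | X_t, ...] = c + sum_i phi_i X_{t+1-i}.
Substitute known values:
  E[X_{t+1} | ...] = (-0.386) * (6)
                   = -2.3160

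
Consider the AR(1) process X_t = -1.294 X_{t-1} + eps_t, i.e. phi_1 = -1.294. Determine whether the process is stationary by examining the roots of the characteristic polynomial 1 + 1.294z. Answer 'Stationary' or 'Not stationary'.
\text{Not stationary}

The AR(p) characteristic polynomial is P(z) = 1 + 1.294z.
Stationarity requires all roots to lie outside the unit circle, i.e. |z| > 1 for every root.
This is linear in z: 1 + (1.294) z = 0  =>  z = -1/(1.294) = -0.772798,  |z| = 0.772798.
Moduli of all roots: 0.7728.
All moduli strictly greater than 1? No.
Verdict: Not stationary.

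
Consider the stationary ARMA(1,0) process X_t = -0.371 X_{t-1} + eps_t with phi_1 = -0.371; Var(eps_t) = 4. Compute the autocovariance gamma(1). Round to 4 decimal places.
\gamma(1) = -1.7209

Multiply the model equation by X_{t-k} and take expectations. With theta_0 = psi_0 = 1 and psi_j the MA(infinity) weights, this gives
  gamma(k) - sum_i phi_i gamma(k-i) = c_k,
  c_k = sigma^2 * sum_{j=k..q} theta_j psi_{j-k}   (c_k = 0 for k > q),
using gamma(-m) = gamma(m).
Pure AR (q = 0): c_0 = sigma^2 = 4, c_k = 0 for k >= 1.
Equations for k = 0 and k = 1 (AR order 1):
  gamma(0) = phi_1 gamma(1) + c_0
  gamma(1) = phi_1 gamma(0) + c_1
Substituting the second into the first: gamma(0) (1 - phi_1^2) = c_0 + phi_1 c_1, so
  gamma(0) = c_0 / (1 - phi_1^2) = 4 / (1 - (-0.371)^2) = 4 / 0.862359 = 4.638439.
  gamma(1) = phi_1 gamma(0) = (-0.371)(4.638439) = -1.720861.
Therefore gamma(1) = -1.7209 (to 4 decimal places).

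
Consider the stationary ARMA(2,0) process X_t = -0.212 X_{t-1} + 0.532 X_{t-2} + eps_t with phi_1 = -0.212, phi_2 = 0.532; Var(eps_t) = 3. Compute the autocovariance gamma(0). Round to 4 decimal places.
\gamma(0) = 5.2645

Multiply the model equation by X_{t-k} and take expectations. With theta_0 = psi_0 = 1 and psi_j the MA(infinity) weights, this gives
  gamma(k) - sum_i phi_i gamma(k-i) = c_k,
  c_k = sigma^2 * sum_{j=k..q} theta_j psi_{j-k}   (c_k = 0 for k > q),
using gamma(-m) = gamma(m).
Pure AR (q = 0): c_0 = sigma^2 = 3, c_k = 0 for k >= 1.
Equations for k = 0, 1, 2 (AR order 2, c_2 = 0):
  (E0) gamma(0) = phi_1 gamma(1) + phi_2 gamma(2) + c_0
  (E1) gamma(1) = phi_1 gamma(0) + phi_2 gamma(1) + c_1
  (E2) gamma(2) = phi_1 gamma(1) + phi_2 gamma(0)
From (E1): gamma(1) = A gamma(0) + B with
  A = phi_1 / (1 - phi_2) = -0.212 / 0.468 = -0.452991,   B = c_1 / (1 - phi_2) = 0 / 0.468 = 0.
Insert (E2) into (E0): gamma(0) (1 - phi_2^2) = phi_1 (1 + phi_2) gamma(1) + c_0.
  phi_1 (1 + phi_2) = (-0.212)(1.532) = -0.324784,   1 - phi_2^2 = 0.716976.
Replace gamma(1) by A gamma(0) + B and collect gamma(0):
  gamma(0) [0.716976 - (-0.324784)(-0.452991)] = c_0 = 3
  gamma(0) * 0.569852 = 3
  gamma(0) = 3 / 0.569852 = 5.264528.
Therefore gamma(0) = 5.2645 (to 4 decimal places).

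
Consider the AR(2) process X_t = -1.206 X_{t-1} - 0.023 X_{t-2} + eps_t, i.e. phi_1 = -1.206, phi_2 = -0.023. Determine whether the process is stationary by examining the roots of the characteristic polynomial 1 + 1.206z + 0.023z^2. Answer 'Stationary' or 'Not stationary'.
\text{Not stationary}

The AR(p) characteristic polynomial is P(z) = 1 + 1.206z + 0.023z^2.
Stationarity requires all roots to lie outside the unit circle, i.e. |z| > 1 for every root.
Set 1 + (1.206) z + (0.023) z^2 = 0, i.e. a z^2 + b z + c = 0 with a = 0.023, b = 1.206, c = 1.
Discriminant D = b^2 - 4ac = (1.206)^2 - 4*(0.023)*1 = 1.454436 - (0.092) = 1.362436.
D >= 0, so the roots are real: z = (-b +/- sqrt(D)) / (2a) = (-1.206 +/- 1.167234) / (0.046).
  z_1 = (-1.206 + 1.167234) / (0.046) = -0.8427,   |z_1| = 0.8427.
  z_2 = (-1.206 - 1.167234) / (0.046) = -51.5921,   |z_2| = 51.5921.
Moduli of all roots: 0.8427, 51.5921.
All moduli strictly greater than 1? No.
Verdict: Not stationary.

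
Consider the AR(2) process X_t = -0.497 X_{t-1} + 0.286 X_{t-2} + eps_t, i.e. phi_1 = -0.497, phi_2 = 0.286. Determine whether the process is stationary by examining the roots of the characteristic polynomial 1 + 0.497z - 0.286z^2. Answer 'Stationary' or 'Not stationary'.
\text{Stationary}

The AR(p) characteristic polynomial is P(z) = 1 + 0.497z - 0.286z^2.
Stationarity requires all roots to lie outside the unit circle, i.e. |z| > 1 for every root.
Set 1 + (0.497) z + (-0.286) z^2 = 0, i.e. a z^2 + b z + c = 0 with a = -0.286, b = 0.497, c = 1.
Discriminant D = b^2 - 4ac = (0.497)^2 - 4*(-0.286)*1 = 0.247009 - (-1.144) = 1.391009.
D >= 0, so the roots are real: z = (-b +/- sqrt(D)) / (2a) = (-0.497 +/- 1.17941) / (-0.572).
  z_1 = (-0.497 + 1.17941) / (-0.572) = -1.193,   |z_1| = 1.193.
  z_2 = (-0.497 - 1.17941) / (-0.572) = 2.9308,   |z_2| = 2.9308.
Moduli of all roots: 1.1930, 2.9308.
All moduli strictly greater than 1? Yes.
Verdict: Stationary.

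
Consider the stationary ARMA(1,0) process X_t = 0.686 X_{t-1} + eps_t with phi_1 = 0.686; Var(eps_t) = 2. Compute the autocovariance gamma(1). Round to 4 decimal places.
\gamma(1) = 2.5916

Multiply the model equation by X_{t-k} and take expectations. With theta_0 = psi_0 = 1 and psi_j the MA(infinity) weights, this gives
  gamma(k) - sum_i phi_i gamma(k-i) = c_k,
  c_k = sigma^2 * sum_{j=k..q} theta_j psi_{j-k}   (c_k = 0 for k > q),
using gamma(-m) = gamma(m).
Pure AR (q = 0): c_0 = sigma^2 = 2, c_k = 0 for k >= 1.
Equations for k = 0 and k = 1 (AR order 1):
  gamma(0) = phi_1 gamma(1) + c_0
  gamma(1) = phi_1 gamma(0) + c_1
Substituting the second into the first: gamma(0) (1 - phi_1^2) = c_0 + phi_1 c_1, so
  gamma(0) = c_0 / (1 - phi_1^2) = 2 / (1 - (0.686)^2) = 2 / 0.529404 = 3.777833.
  gamma(1) = phi_1 gamma(0) = (0.686)(3.777833) = 2.591594.
Therefore gamma(1) = 2.5916 (to 4 decimal places).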